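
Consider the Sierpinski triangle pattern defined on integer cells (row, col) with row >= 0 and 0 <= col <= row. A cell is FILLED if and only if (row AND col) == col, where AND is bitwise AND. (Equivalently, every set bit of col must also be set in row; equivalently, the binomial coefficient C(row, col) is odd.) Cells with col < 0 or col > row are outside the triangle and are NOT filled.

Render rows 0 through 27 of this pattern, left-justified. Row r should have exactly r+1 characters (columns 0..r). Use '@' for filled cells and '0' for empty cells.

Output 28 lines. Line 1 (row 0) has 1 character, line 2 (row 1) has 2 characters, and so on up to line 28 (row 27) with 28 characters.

Answer: @
@@
@0@
@@@@
@000@
@@00@@
@0@0@0@
@@@@@@@@
@0000000@
@@000000@@
@0@00000@0@
@@@@0000@@@@
@000@000@000@
@@00@@00@@00@@
@0@0@0@0@0@0@0@
@@@@@@@@@@@@@@@@
@000000000000000@
@@00000000000000@@
@0@0000000000000@0@
@@@@000000000000@@@@
@000@00000000000@000@
@@00@@0000000000@@00@@
@0@0@0@000000000@0@0@0@
@@@@@@@@00000000@@@@@@@@
@0000000@0000000@0000000@
@@000000@@000000@@000000@@
@0@00000@0@00000@0@00000@0@
@@@@0000@@@@0000@@@@0000@@@@

Derivation:
r0=0: @
r1=1: @@
r2=10: @0@
r3=11: @@@@
r4=100: @000@
r5=101: @@00@@
r6=110: @0@0@0@
r7=111: @@@@@@@@
r8=1000: @0000000@
r9=1001: @@000000@@
r10=1010: @0@00000@0@
r11=1011: @@@@0000@@@@
r12=1100: @000@000@000@
r13=1101: @@00@@00@@00@@
r14=1110: @0@0@0@0@0@0@0@
r15=1111: @@@@@@@@@@@@@@@@
r16=10000: @000000000000000@
r17=10001: @@00000000000000@@
r18=10010: @0@0000000000000@0@
r19=10011: @@@@000000000000@@@@
r20=10100: @000@00000000000@000@
r21=10101: @@00@@0000000000@@00@@
r22=10110: @0@0@0@000000000@0@0@0@
r23=10111: @@@@@@@@00000000@@@@@@@@
r24=11000: @0000000@0000000@0000000@
r25=11001: @@000000@@000000@@000000@@
r26=11010: @0@00000@0@00000@0@00000@0@
r27=11011: @@@@0000@@@@0000@@@@0000@@@@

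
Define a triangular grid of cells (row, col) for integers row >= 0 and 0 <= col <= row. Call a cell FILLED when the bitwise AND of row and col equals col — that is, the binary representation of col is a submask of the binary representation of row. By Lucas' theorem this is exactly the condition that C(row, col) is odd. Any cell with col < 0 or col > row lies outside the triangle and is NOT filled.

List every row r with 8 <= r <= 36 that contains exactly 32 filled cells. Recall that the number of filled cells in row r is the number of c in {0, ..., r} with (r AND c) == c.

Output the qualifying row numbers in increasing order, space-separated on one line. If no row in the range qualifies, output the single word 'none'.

Answer: 31

Derivation:
Row r has 2^popcount(r) filled cells, so we need popcount(r) = log2(32) = 5.
Scan r = 8..36 and keep those with exactly 5 one-bits:
r=8=1000 popcount=1 -> skip
r=9=1001 popcount=2 -> skip
r=10=1010 popcount=2 -> skip
r=11=1011 popcount=3 -> skip
r=12=1100 popcount=2 -> skip
r=13=1101 popcount=3 -> skip
r=14=1110 popcount=3 -> skip
r=15=1111 popcount=4 -> skip
r=16=10000 popcount=1 -> skip
r=17=10001 popcount=2 -> skip
r=18=10010 popcount=2 -> skip
r=19=10011 popcount=3 -> skip
r=20=10100 popcount=2 -> skip
r=21=10101 popcount=3 -> skip
r=22=10110 popcount=3 -> skip
r=23=10111 popcount=4 -> skip
r=24=11000 popcount=2 -> skip
r=25=11001 popcount=3 -> skip
r=26=11010 popcount=3 -> skip
r=27=11011 popcount=4 -> skip
r=28=11100 popcount=3 -> skip
r=29=11101 popcount=4 -> skip
r=30=11110 popcount=4 -> skip
r=31=11111 popcount=5 -> KEEP
r=32=100000 popcount=1 -> skip
r=33=100001 popcount=2 -> skip
r=34=100010 popcount=2 -> skip
r=35=100011 popcount=3 -> skip
r=36=100100 popcount=2 -> skip
Kept rows: 31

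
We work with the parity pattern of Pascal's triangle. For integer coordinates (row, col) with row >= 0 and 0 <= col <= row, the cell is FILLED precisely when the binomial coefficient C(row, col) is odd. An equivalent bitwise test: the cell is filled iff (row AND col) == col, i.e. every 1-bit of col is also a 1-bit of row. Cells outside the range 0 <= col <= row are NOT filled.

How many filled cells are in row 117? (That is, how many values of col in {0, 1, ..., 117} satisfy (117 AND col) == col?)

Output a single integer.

117 in binary = 1110101
popcount(117) = number of 1-bits in 1110101 = 5
A col c satisfies (117 AND c) == c iff every set bit of c is also set in 117; each of the 5 set bits of 117 can independently be on or off in c.
count = 2^5 = 32

Answer: 32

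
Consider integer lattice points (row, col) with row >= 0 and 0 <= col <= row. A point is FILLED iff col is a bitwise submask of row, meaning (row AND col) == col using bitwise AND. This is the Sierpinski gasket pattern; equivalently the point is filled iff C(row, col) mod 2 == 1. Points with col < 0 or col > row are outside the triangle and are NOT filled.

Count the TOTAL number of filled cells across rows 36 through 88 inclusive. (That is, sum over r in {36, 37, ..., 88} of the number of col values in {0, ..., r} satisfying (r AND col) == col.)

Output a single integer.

Answer: 746

Derivation:
r36=100100 pc2: +4 =4
r37=100101 pc3: +8 =12
r38=100110 pc3: +8 =20
r39=100111 pc4: +16 =36
r40=101000 pc2: +4 =40
r41=101001 pc3: +8 =48
r42=101010 pc3: +8 =56
r43=101011 pc4: +16 =72
r44=101100 pc3: +8 =80
r45=101101 pc4: +16 =96
r46=101110 pc4: +16 =112
r47=101111 pc5: +32 =144
r48=110000 pc2: +4 =148
r49=110001 pc3: +8 =156
r50=110010 pc3: +8 =164
r51=110011 pc4: +16 =180
r52=110100 pc3: +8 =188
r53=110101 pc4: +16 =204
r54=110110 pc4: +16 =220
r55=110111 pc5: +32 =252
r56=111000 pc3: +8 =260
r57=111001 pc4: +16 =276
r58=111010 pc4: +16 =292
r59=111011 pc5: +32 =324
r60=111100 pc4: +16 =340
r61=111101 pc5: +32 =372
r62=111110 pc5: +32 =404
r63=111111 pc6: +64 =468
r64=1000000 pc1: +2 =470
r65=1000001 pc2: +4 =474
r66=1000010 pc2: +4 =478
r67=1000011 pc3: +8 =486
r68=1000100 pc2: +4 =490
r69=1000101 pc3: +8 =498
r70=1000110 pc3: +8 =506
r71=1000111 pc4: +16 =522
r72=1001000 pc2: +4 =526
r73=1001001 pc3: +8 =534
r74=1001010 pc3: +8 =542
r75=1001011 pc4: +16 =558
r76=1001100 pc3: +8 =566
r77=1001101 pc4: +16 =582
r78=1001110 pc4: +16 =598
r79=1001111 pc5: +32 =630
r80=1010000 pc2: +4 =634
r81=1010001 pc3: +8 =642
r82=1010010 pc3: +8 =650
r83=1010011 pc4: +16 =666
r84=1010100 pc3: +8 =674
r85=1010101 pc4: +16 =690
r86=1010110 pc4: +16 =706
r87=1010111 pc5: +32 =738
r88=1011000 pc3: +8 =746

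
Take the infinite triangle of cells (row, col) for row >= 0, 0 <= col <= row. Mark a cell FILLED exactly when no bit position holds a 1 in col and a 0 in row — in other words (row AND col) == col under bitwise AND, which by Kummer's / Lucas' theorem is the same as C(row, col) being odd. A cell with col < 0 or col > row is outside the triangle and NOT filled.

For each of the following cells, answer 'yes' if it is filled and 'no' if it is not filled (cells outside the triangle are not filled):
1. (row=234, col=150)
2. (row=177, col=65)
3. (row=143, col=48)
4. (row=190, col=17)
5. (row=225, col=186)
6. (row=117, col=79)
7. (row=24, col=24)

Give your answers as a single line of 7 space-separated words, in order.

(234,150): row=0b11101010, col=0b10010110, row AND col = 0b10000010 = 130; 130 != 150 -> empty
(177,65): row=0b10110001, col=0b1000001, row AND col = 0b1 = 1; 1 != 65 -> empty
(143,48): row=0b10001111, col=0b110000, row AND col = 0b0 = 0; 0 != 48 -> empty
(190,17): row=0b10111110, col=0b10001, row AND col = 0b10000 = 16; 16 != 17 -> empty
(225,186): row=0b11100001, col=0b10111010, row AND col = 0b10100000 = 160; 160 != 186 -> empty
(117,79): row=0b1110101, col=0b1001111, row AND col = 0b1000101 = 69; 69 != 79 -> empty
(24,24): row=0b11000, col=0b11000, row AND col = 0b11000 = 24; 24 == 24 -> filled

Answer: no no no no no no yes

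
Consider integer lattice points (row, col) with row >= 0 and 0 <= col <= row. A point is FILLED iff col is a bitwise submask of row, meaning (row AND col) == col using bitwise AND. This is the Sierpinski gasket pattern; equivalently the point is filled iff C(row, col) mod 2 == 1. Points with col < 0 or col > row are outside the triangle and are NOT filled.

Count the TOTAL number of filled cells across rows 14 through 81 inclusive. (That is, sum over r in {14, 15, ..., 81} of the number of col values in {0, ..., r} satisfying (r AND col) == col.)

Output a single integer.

r14=1110 pc3: +8 =8
r15=1111 pc4: +16 =24
r16=10000 pc1: +2 =26
r17=10001 pc2: +4 =30
r18=10010 pc2: +4 =34
r19=10011 pc3: +8 =42
r20=10100 pc2: +4 =46
r21=10101 pc3: +8 =54
r22=10110 pc3: +8 =62
r23=10111 pc4: +16 =78
r24=11000 pc2: +4 =82
r25=11001 pc3: +8 =90
r26=11010 pc3: +8 =98
r27=11011 pc4: +16 =114
r28=11100 pc3: +8 =122
r29=11101 pc4: +16 =138
r30=11110 pc4: +16 =154
r31=11111 pc5: +32 =186
r32=100000 pc1: +2 =188
r33=100001 pc2: +4 =192
r34=100010 pc2: +4 =196
r35=100011 pc3: +8 =204
r36=100100 pc2: +4 =208
r37=100101 pc3: +8 =216
r38=100110 pc3: +8 =224
r39=100111 pc4: +16 =240
r40=101000 pc2: +4 =244
r41=101001 pc3: +8 =252
r42=101010 pc3: +8 =260
r43=101011 pc4: +16 =276
r44=101100 pc3: +8 =284
r45=101101 pc4: +16 =300
r46=101110 pc4: +16 =316
r47=101111 pc5: +32 =348
r48=110000 pc2: +4 =352
r49=110001 pc3: +8 =360
r50=110010 pc3: +8 =368
r51=110011 pc4: +16 =384
r52=110100 pc3: +8 =392
r53=110101 pc4: +16 =408
r54=110110 pc4: +16 =424
r55=110111 pc5: +32 =456
r56=111000 pc3: +8 =464
r57=111001 pc4: +16 =480
r58=111010 pc4: +16 =496
r59=111011 pc5: +32 =528
r60=111100 pc4: +16 =544
r61=111101 pc5: +32 =576
r62=111110 pc5: +32 =608
r63=111111 pc6: +64 =672
r64=1000000 pc1: +2 =674
r65=1000001 pc2: +4 =678
r66=1000010 pc2: +4 =682
r67=1000011 pc3: +8 =690
r68=1000100 pc2: +4 =694
r69=1000101 pc3: +8 =702
r70=1000110 pc3: +8 =710
r71=1000111 pc4: +16 =726
r72=1001000 pc2: +4 =730
r73=1001001 pc3: +8 =738
r74=1001010 pc3: +8 =746
r75=1001011 pc4: +16 =762
r76=1001100 pc3: +8 =770
r77=1001101 pc4: +16 =786
r78=1001110 pc4: +16 =802
r79=1001111 pc5: +32 =834
r80=1010000 pc2: +4 =838
r81=1010001 pc3: +8 =846

Answer: 846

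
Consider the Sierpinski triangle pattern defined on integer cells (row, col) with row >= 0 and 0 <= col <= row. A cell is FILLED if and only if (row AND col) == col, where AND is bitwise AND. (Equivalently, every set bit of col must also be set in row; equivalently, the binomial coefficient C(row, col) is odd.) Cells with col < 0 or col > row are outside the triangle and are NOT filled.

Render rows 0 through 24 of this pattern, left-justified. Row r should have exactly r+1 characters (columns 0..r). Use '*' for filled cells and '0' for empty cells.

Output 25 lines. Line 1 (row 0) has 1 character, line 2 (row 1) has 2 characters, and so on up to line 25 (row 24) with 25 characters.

r0=0: *
r1=1: **
r2=10: *0*
r3=11: ****
r4=100: *000*
r5=101: **00**
r6=110: *0*0*0*
r7=111: ********
r8=1000: *0000000*
r9=1001: **000000**
r10=1010: *0*00000*0*
r11=1011: ****0000****
r12=1100: *000*000*000*
r13=1101: **00**00**00**
r14=1110: *0*0*0*0*0*0*0*
r15=1111: ****************
r16=10000: *000000000000000*
r17=10001: **00000000000000**
r18=10010: *0*0000000000000*0*
r19=10011: ****000000000000****
r20=10100: *000*00000000000*000*
r21=10101: **00**0000000000**00**
r22=10110: *0*0*0*000000000*0*0*0*
r23=10111: ********00000000********
r24=11000: *0000000*0000000*0000000*

Answer: *
**
*0*
****
*000*
**00**
*0*0*0*
********
*0000000*
**000000**
*0*00000*0*
****0000****
*000*000*000*
**00**00**00**
*0*0*0*0*0*0*0*
****************
*000000000000000*
**00000000000000**
*0*0000000000000*0*
****000000000000****
*000*00000000000*000*
**00**0000000000**00**
*0*0*0*000000000*0*0*0*
********00000000********
*0000000*0000000*0000000*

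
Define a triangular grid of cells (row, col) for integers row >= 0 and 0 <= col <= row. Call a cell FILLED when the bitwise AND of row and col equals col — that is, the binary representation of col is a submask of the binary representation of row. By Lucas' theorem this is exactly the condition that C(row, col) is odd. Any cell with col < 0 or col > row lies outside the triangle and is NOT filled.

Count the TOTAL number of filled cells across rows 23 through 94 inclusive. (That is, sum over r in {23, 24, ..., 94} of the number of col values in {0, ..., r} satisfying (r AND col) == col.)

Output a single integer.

Answer: 1032

Derivation:
r23=10111 pc4: +16 =16
r24=11000 pc2: +4 =20
r25=11001 pc3: +8 =28
r26=11010 pc3: +8 =36
r27=11011 pc4: +16 =52
r28=11100 pc3: +8 =60
r29=11101 pc4: +16 =76
r30=11110 pc4: +16 =92
r31=11111 pc5: +32 =124
r32=100000 pc1: +2 =126
r33=100001 pc2: +4 =130
r34=100010 pc2: +4 =134
r35=100011 pc3: +8 =142
r36=100100 pc2: +4 =146
r37=100101 pc3: +8 =154
r38=100110 pc3: +8 =162
r39=100111 pc4: +16 =178
r40=101000 pc2: +4 =182
r41=101001 pc3: +8 =190
r42=101010 pc3: +8 =198
r43=101011 pc4: +16 =214
r44=101100 pc3: +8 =222
r45=101101 pc4: +16 =238
r46=101110 pc4: +16 =254
r47=101111 pc5: +32 =286
r48=110000 pc2: +4 =290
r49=110001 pc3: +8 =298
r50=110010 pc3: +8 =306
r51=110011 pc4: +16 =322
r52=110100 pc3: +8 =330
r53=110101 pc4: +16 =346
r54=110110 pc4: +16 =362
r55=110111 pc5: +32 =394
r56=111000 pc3: +8 =402
r57=111001 pc4: +16 =418
r58=111010 pc4: +16 =434
r59=111011 pc5: +32 =466
r60=111100 pc4: +16 =482
r61=111101 pc5: +32 =514
r62=111110 pc5: +32 =546
r63=111111 pc6: +64 =610
r64=1000000 pc1: +2 =612
r65=1000001 pc2: +4 =616
r66=1000010 pc2: +4 =620
r67=1000011 pc3: +8 =628
r68=1000100 pc2: +4 =632
r69=1000101 pc3: +8 =640
r70=1000110 pc3: +8 =648
r71=1000111 pc4: +16 =664
r72=1001000 pc2: +4 =668
r73=1001001 pc3: +8 =676
r74=1001010 pc3: +8 =684
r75=1001011 pc4: +16 =700
r76=1001100 pc3: +8 =708
r77=1001101 pc4: +16 =724
r78=1001110 pc4: +16 =740
r79=1001111 pc5: +32 =772
r80=1010000 pc2: +4 =776
r81=1010001 pc3: +8 =784
r82=1010010 pc3: +8 =792
r83=1010011 pc4: +16 =808
r84=1010100 pc3: +8 =816
r85=1010101 pc4: +16 =832
r86=1010110 pc4: +16 =848
r87=1010111 pc5: +32 =880
r88=1011000 pc3: +8 =888
r89=1011001 pc4: +16 =904
r90=1011010 pc4: +16 =920
r91=1011011 pc5: +32 =952
r92=1011100 pc4: +16 =968
r93=1011101 pc5: +32 =1000
r94=1011110 pc5: +32 =1032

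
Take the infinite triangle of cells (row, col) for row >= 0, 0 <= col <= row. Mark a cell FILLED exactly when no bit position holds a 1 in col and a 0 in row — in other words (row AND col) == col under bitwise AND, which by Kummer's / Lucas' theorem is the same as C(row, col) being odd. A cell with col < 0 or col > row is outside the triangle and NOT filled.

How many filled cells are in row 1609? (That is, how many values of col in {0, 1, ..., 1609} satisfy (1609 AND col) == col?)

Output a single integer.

Answer: 32

Derivation:
1609 in binary = 11001001001
popcount(1609) = number of 1-bits in 11001001001 = 5
A col c satisfies (1609 AND c) == c iff every set bit of c is also set in 1609; each of the 5 set bits of 1609 can independently be on or off in c.
count = 2^5 = 32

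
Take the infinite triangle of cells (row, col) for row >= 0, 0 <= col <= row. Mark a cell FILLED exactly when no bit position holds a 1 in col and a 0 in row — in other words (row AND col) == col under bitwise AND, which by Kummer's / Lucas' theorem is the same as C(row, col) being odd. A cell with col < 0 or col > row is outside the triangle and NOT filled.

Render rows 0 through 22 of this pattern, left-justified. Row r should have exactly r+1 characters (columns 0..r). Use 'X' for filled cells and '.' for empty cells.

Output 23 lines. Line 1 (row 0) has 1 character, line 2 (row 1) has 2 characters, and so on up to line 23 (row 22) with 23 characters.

Answer: X
XX
X.X
XXXX
X...X
XX..XX
X.X.X.X
XXXXXXXX
X.......X
XX......XX
X.X.....X.X
XXXX....XXXX
X...X...X...X
XX..XX..XX..XX
X.X.X.X.X.X.X.X
XXXXXXXXXXXXXXXX
X...............X
XX..............XX
X.X.............X.X
XXXX............XXXX
X...X...........X...X
XX..XX..........XX..XX
X.X.X.X.........X.X.X.X

Derivation:
r0=0: X
r1=1: XX
r2=10: X.X
r3=11: XXXX
r4=100: X...X
r5=101: XX..XX
r6=110: X.X.X.X
r7=111: XXXXXXXX
r8=1000: X.......X
r9=1001: XX......XX
r10=1010: X.X.....X.X
r11=1011: XXXX....XXXX
r12=1100: X...X...X...X
r13=1101: XX..XX..XX..XX
r14=1110: X.X.X.X.X.X.X.X
r15=1111: XXXXXXXXXXXXXXXX
r16=10000: X...............X
r17=10001: XX..............XX
r18=10010: X.X.............X.X
r19=10011: XXXX............XXXX
r20=10100: X...X...........X...X
r21=10101: XX..XX..........XX..XX
r22=10110: X.X.X.X.........X.X.X.X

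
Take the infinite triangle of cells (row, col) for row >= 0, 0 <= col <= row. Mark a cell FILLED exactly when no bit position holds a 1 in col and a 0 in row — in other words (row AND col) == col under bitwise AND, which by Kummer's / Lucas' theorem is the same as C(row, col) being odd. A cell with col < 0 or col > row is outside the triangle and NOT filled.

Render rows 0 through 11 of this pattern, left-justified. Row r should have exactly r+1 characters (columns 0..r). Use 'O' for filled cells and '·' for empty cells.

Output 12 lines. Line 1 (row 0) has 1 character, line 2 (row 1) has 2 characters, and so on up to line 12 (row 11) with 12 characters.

Answer: O
OO
O·O
OOOO
O···O
OO··OO
O·O·O·O
OOOOOOOO
O·······O
OO······OO
O·O·····O·O
OOOO····OOOO

Derivation:
r0=0: O
r1=1: OO
r2=10: O·O
r3=11: OOOO
r4=100: O···O
r5=101: OO··OO
r6=110: O·O·O·O
r7=111: OOOOOOOO
r8=1000: O·······O
r9=1001: OO······OO
r10=1010: O·O·····O·O
r11=1011: OOOO····OOOO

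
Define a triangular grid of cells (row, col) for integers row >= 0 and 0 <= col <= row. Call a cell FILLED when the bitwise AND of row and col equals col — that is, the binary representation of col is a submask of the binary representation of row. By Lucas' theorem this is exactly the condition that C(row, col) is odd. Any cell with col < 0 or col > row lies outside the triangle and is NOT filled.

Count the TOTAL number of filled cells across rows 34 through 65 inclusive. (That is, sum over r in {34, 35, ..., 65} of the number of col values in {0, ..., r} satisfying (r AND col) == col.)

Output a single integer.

Answer: 486

Derivation:
r34=100010 pc2: +4 =4
r35=100011 pc3: +8 =12
r36=100100 pc2: +4 =16
r37=100101 pc3: +8 =24
r38=100110 pc3: +8 =32
r39=100111 pc4: +16 =48
r40=101000 pc2: +4 =52
r41=101001 pc3: +8 =60
r42=101010 pc3: +8 =68
r43=101011 pc4: +16 =84
r44=101100 pc3: +8 =92
r45=101101 pc4: +16 =108
r46=101110 pc4: +16 =124
r47=101111 pc5: +32 =156
r48=110000 pc2: +4 =160
r49=110001 pc3: +8 =168
r50=110010 pc3: +8 =176
r51=110011 pc4: +16 =192
r52=110100 pc3: +8 =200
r53=110101 pc4: +16 =216
r54=110110 pc4: +16 =232
r55=110111 pc5: +32 =264
r56=111000 pc3: +8 =272
r57=111001 pc4: +16 =288
r58=111010 pc4: +16 =304
r59=111011 pc5: +32 =336
r60=111100 pc4: +16 =352
r61=111101 pc5: +32 =384
r62=111110 pc5: +32 =416
r63=111111 pc6: +64 =480
r64=1000000 pc1: +2 =482
r65=1000001 pc2: +4 =486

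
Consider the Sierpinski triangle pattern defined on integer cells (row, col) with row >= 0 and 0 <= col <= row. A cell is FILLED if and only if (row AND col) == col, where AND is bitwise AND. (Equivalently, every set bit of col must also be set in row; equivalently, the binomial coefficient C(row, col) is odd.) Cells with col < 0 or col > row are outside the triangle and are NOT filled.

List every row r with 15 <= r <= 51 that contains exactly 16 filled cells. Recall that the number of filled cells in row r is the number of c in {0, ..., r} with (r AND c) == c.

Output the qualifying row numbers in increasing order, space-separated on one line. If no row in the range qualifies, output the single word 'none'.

Row r has 2^popcount(r) filled cells, so we need popcount(r) = log2(16) = 4.
Scan r = 15..51 and keep those with exactly 4 one-bits:
r=15=1111 popcount=4 -> KEEP
r=16=10000 popcount=1 -> skip
r=17=10001 popcount=2 -> skip
r=18=10010 popcount=2 -> skip
r=19=10011 popcount=3 -> skip
r=20=10100 popcount=2 -> skip
r=21=10101 popcount=3 -> skip
r=22=10110 popcount=3 -> skip
r=23=10111 popcount=4 -> KEEP
r=24=11000 popcount=2 -> skip
r=25=11001 popcount=3 -> skip
r=26=11010 popcount=3 -> skip
r=27=11011 popcount=4 -> KEEP
r=28=11100 popcount=3 -> skip
r=29=11101 popcount=4 -> KEEP
r=30=11110 popcount=4 -> KEEP
r=31=11111 popcount=5 -> skip
r=32=100000 popcount=1 -> skip
r=33=100001 popcount=2 -> skip
r=34=100010 popcount=2 -> skip
r=35=100011 popcount=3 -> skip
r=36=100100 popcount=2 -> skip
r=37=100101 popcount=3 -> skip
r=38=100110 popcount=3 -> skip
r=39=100111 popcount=4 -> KEEP
r=40=101000 popcount=2 -> skip
r=41=101001 popcount=3 -> skip
r=42=101010 popcount=3 -> skip
r=43=101011 popcount=4 -> KEEP
r=44=101100 popcount=3 -> skip
r=45=101101 popcount=4 -> KEEP
r=46=101110 popcount=4 -> KEEP
r=47=101111 popcount=5 -> skip
r=48=110000 popcount=2 -> skip
r=49=110001 popcount=3 -> skip
r=50=110010 popcount=3 -> skip
r=51=110011 popcount=4 -> KEEP
Kept rows: 15 23 27 29 30 39 43 45 46 51

Answer: 15 23 27 29 30 39 43 45 46 51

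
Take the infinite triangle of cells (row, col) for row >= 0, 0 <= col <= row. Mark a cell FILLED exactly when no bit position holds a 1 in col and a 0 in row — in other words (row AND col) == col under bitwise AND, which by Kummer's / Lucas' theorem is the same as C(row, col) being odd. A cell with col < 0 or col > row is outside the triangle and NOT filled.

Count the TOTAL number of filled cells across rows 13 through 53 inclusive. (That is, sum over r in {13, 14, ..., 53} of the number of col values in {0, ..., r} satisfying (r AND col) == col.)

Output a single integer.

Answer: 416

Derivation:
r13=1101 pc3: +8 =8
r14=1110 pc3: +8 =16
r15=1111 pc4: +16 =32
r16=10000 pc1: +2 =34
r17=10001 pc2: +4 =38
r18=10010 pc2: +4 =42
r19=10011 pc3: +8 =50
r20=10100 pc2: +4 =54
r21=10101 pc3: +8 =62
r22=10110 pc3: +8 =70
r23=10111 pc4: +16 =86
r24=11000 pc2: +4 =90
r25=11001 pc3: +8 =98
r26=11010 pc3: +8 =106
r27=11011 pc4: +16 =122
r28=11100 pc3: +8 =130
r29=11101 pc4: +16 =146
r30=11110 pc4: +16 =162
r31=11111 pc5: +32 =194
r32=100000 pc1: +2 =196
r33=100001 pc2: +4 =200
r34=100010 pc2: +4 =204
r35=100011 pc3: +8 =212
r36=100100 pc2: +4 =216
r37=100101 pc3: +8 =224
r38=100110 pc3: +8 =232
r39=100111 pc4: +16 =248
r40=101000 pc2: +4 =252
r41=101001 pc3: +8 =260
r42=101010 pc3: +8 =268
r43=101011 pc4: +16 =284
r44=101100 pc3: +8 =292
r45=101101 pc4: +16 =308
r46=101110 pc4: +16 =324
r47=101111 pc5: +32 =356
r48=110000 pc2: +4 =360
r49=110001 pc3: +8 =368
r50=110010 pc3: +8 =376
r51=110011 pc4: +16 =392
r52=110100 pc3: +8 =400
r53=110101 pc4: +16 =416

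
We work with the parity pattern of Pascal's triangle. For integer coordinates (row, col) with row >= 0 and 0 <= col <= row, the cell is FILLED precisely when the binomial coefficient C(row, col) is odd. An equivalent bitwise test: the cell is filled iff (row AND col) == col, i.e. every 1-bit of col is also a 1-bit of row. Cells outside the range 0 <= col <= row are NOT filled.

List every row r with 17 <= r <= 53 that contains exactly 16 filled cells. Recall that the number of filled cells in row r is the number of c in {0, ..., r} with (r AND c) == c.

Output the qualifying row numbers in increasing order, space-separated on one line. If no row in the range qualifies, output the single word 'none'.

Row r has 2^popcount(r) filled cells, so we need popcount(r) = log2(16) = 4.
Scan r = 17..53 and keep those with exactly 4 one-bits:
r=17=10001 popcount=2 -> skip
r=18=10010 popcount=2 -> skip
r=19=10011 popcount=3 -> skip
r=20=10100 popcount=2 -> skip
r=21=10101 popcount=3 -> skip
r=22=10110 popcount=3 -> skip
r=23=10111 popcount=4 -> KEEP
r=24=11000 popcount=2 -> skip
r=25=11001 popcount=3 -> skip
r=26=11010 popcount=3 -> skip
r=27=11011 popcount=4 -> KEEP
r=28=11100 popcount=3 -> skip
r=29=11101 popcount=4 -> KEEP
r=30=11110 popcount=4 -> KEEP
r=31=11111 popcount=5 -> skip
r=32=100000 popcount=1 -> skip
r=33=100001 popcount=2 -> skip
r=34=100010 popcount=2 -> skip
r=35=100011 popcount=3 -> skip
r=36=100100 popcount=2 -> skip
r=37=100101 popcount=3 -> skip
r=38=100110 popcount=3 -> skip
r=39=100111 popcount=4 -> KEEP
r=40=101000 popcount=2 -> skip
r=41=101001 popcount=3 -> skip
r=42=101010 popcount=3 -> skip
r=43=101011 popcount=4 -> KEEP
r=44=101100 popcount=3 -> skip
r=45=101101 popcount=4 -> KEEP
r=46=101110 popcount=4 -> KEEP
r=47=101111 popcount=5 -> skip
r=48=110000 popcount=2 -> skip
r=49=110001 popcount=3 -> skip
r=50=110010 popcount=3 -> skip
r=51=110011 popcount=4 -> KEEP
r=52=110100 popcount=3 -> skip
r=53=110101 popcount=4 -> KEEP
Kept rows: 23 27 29 30 39 43 45 46 51 53

Answer: 23 27 29 30 39 43 45 46 51 53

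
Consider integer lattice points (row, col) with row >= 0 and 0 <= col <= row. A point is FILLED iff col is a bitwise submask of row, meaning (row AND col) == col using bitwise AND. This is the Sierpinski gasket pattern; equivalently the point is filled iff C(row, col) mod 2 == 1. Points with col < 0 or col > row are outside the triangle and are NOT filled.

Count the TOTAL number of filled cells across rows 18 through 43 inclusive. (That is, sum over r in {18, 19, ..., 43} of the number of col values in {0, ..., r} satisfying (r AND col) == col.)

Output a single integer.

Answer: 246

Derivation:
r18=10010 pc2: +4 =4
r19=10011 pc3: +8 =12
r20=10100 pc2: +4 =16
r21=10101 pc3: +8 =24
r22=10110 pc3: +8 =32
r23=10111 pc4: +16 =48
r24=11000 pc2: +4 =52
r25=11001 pc3: +8 =60
r26=11010 pc3: +8 =68
r27=11011 pc4: +16 =84
r28=11100 pc3: +8 =92
r29=11101 pc4: +16 =108
r30=11110 pc4: +16 =124
r31=11111 pc5: +32 =156
r32=100000 pc1: +2 =158
r33=100001 pc2: +4 =162
r34=100010 pc2: +4 =166
r35=100011 pc3: +8 =174
r36=100100 pc2: +4 =178
r37=100101 pc3: +8 =186
r38=100110 pc3: +8 =194
r39=100111 pc4: +16 =210
r40=101000 pc2: +4 =214
r41=101001 pc3: +8 =222
r42=101010 pc3: +8 =230
r43=101011 pc4: +16 =246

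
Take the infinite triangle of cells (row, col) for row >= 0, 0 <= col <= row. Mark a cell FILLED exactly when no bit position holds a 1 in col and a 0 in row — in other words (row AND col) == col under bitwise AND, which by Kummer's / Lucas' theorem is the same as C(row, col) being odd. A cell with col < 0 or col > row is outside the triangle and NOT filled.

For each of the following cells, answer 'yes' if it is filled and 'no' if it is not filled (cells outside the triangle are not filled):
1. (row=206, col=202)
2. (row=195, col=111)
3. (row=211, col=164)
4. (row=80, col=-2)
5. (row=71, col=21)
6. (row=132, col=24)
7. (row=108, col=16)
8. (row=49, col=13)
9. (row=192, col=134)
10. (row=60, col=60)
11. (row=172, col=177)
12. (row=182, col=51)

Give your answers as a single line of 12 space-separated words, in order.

Answer: yes no no no no no no no no yes no no

Derivation:
(206,202): row=0b11001110, col=0b11001010, row AND col = 0b11001010 = 202; 202 == 202 -> filled
(195,111): row=0b11000011, col=0b1101111, row AND col = 0b1000011 = 67; 67 != 111 -> empty
(211,164): row=0b11010011, col=0b10100100, row AND col = 0b10000000 = 128; 128 != 164 -> empty
(80,-2): col outside [0, 80] -> not filled
(71,21): row=0b1000111, col=0b10101, row AND col = 0b101 = 5; 5 != 21 -> empty
(132,24): row=0b10000100, col=0b11000, row AND col = 0b0 = 0; 0 != 24 -> empty
(108,16): row=0b1101100, col=0b10000, row AND col = 0b0 = 0; 0 != 16 -> empty
(49,13): row=0b110001, col=0b1101, row AND col = 0b1 = 1; 1 != 13 -> empty
(192,134): row=0b11000000, col=0b10000110, row AND col = 0b10000000 = 128; 128 != 134 -> empty
(60,60): row=0b111100, col=0b111100, row AND col = 0b111100 = 60; 60 == 60 -> filled
(172,177): col outside [0, 172] -> not filled
(182,51): row=0b10110110, col=0b110011, row AND col = 0b110010 = 50; 50 != 51 -> empty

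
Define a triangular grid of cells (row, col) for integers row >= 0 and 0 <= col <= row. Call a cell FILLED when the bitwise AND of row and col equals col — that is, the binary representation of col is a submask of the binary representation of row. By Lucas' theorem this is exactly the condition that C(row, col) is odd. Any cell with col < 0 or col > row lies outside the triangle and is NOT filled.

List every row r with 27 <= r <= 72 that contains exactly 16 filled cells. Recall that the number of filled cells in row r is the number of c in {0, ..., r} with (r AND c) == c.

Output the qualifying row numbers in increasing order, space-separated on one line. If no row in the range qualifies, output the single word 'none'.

Answer: 27 29 30 39 43 45 46 51 53 54 57 58 60 71

Derivation:
Row r has 2^popcount(r) filled cells, so we need popcount(r) = log2(16) = 4.
Scan r = 27..72 and keep those with exactly 4 one-bits:
r=27=11011 popcount=4 -> KEEP
r=28=11100 popcount=3 -> skip
r=29=11101 popcount=4 -> KEEP
r=30=11110 popcount=4 -> KEEP
r=31=11111 popcount=5 -> skip
r=32=100000 popcount=1 -> skip
r=33=100001 popcount=2 -> skip
r=34=100010 popcount=2 -> skip
r=35=100011 popcount=3 -> skip
r=36=100100 popcount=2 -> skip
r=37=100101 popcount=3 -> skip
r=38=100110 popcount=3 -> skip
r=39=100111 popcount=4 -> KEEP
r=40=101000 popcount=2 -> skip
r=41=101001 popcount=3 -> skip
r=42=101010 popcount=3 -> skip
r=43=101011 popcount=4 -> KEEP
r=44=101100 popcount=3 -> skip
r=45=101101 popcount=4 -> KEEP
r=46=101110 popcount=4 -> KEEP
r=47=101111 popcount=5 -> skip
r=48=110000 popcount=2 -> skip
r=49=110001 popcount=3 -> skip
r=50=110010 popcount=3 -> skip
r=51=110011 popcount=4 -> KEEP
r=52=110100 popcount=3 -> skip
r=53=110101 popcount=4 -> KEEP
r=54=110110 popcount=4 -> KEEP
r=55=110111 popcount=5 -> skip
r=56=111000 popcount=3 -> skip
r=57=111001 popcount=4 -> KEEP
r=58=111010 popcount=4 -> KEEP
r=59=111011 popcount=5 -> skip
r=60=111100 popcount=4 -> KEEP
r=61=111101 popcount=5 -> skip
r=62=111110 popcount=5 -> skip
r=63=111111 popcount=6 -> skip
r=64=1000000 popcount=1 -> skip
r=65=1000001 popcount=2 -> skip
r=66=1000010 popcount=2 -> skip
r=67=1000011 popcount=3 -> skip
r=68=1000100 popcount=2 -> skip
r=69=1000101 popcount=3 -> skip
r=70=1000110 popcount=3 -> skip
r=71=1000111 popcount=4 -> KEEP
r=72=1001000 popcount=2 -> skip
Kept rows: 27 29 30 39 43 45 46 51 53 54 57 58 60 71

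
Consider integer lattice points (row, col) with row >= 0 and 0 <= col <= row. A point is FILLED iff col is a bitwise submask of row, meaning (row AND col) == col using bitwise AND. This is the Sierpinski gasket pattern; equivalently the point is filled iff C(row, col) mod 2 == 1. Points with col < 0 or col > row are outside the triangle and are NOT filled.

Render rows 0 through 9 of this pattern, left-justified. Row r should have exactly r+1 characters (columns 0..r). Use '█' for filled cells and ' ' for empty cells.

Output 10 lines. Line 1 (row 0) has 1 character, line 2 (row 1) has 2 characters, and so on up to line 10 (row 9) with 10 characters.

Answer: █
██
█ █
████
█   █
██  ██
█ █ █ █
████████
█       █
██      ██

Derivation:
r0=0: █
r1=1: ██
r2=10: █ █
r3=11: ████
r4=100: █   █
r5=101: ██  ██
r6=110: █ █ █ █
r7=111: ████████
r8=1000: █       █
r9=1001: ██      ██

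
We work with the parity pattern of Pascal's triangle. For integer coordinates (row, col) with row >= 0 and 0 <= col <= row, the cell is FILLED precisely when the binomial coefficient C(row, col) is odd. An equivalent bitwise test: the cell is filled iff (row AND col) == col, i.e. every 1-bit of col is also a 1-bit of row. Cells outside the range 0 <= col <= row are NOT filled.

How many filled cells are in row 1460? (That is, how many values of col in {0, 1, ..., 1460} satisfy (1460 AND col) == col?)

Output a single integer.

Answer: 64

Derivation:
1460 in binary = 10110110100
popcount(1460) = number of 1-bits in 10110110100 = 6
A col c satisfies (1460 AND c) == c iff every set bit of c is also set in 1460; each of the 6 set bits of 1460 can independently be on or off in c.
count = 2^6 = 64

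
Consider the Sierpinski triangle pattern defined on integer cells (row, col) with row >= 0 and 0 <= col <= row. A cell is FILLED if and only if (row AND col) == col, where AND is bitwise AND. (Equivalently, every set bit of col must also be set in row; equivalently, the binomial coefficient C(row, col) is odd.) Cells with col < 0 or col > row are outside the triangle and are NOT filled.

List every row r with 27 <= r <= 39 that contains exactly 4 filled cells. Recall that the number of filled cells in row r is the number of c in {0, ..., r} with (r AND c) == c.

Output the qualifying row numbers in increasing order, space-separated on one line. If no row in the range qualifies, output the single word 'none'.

Answer: 33 34 36

Derivation:
Row r has 2^popcount(r) filled cells, so we need popcount(r) = log2(4) = 2.
Scan r = 27..39 and keep those with exactly 2 one-bits:
r=27=11011 popcount=4 -> skip
r=28=11100 popcount=3 -> skip
r=29=11101 popcount=4 -> skip
r=30=11110 popcount=4 -> skip
r=31=11111 popcount=5 -> skip
r=32=100000 popcount=1 -> skip
r=33=100001 popcount=2 -> KEEP
r=34=100010 popcount=2 -> KEEP
r=35=100011 popcount=3 -> skip
r=36=100100 popcount=2 -> KEEP
r=37=100101 popcount=3 -> skip
r=38=100110 popcount=3 -> skip
r=39=100111 popcount=4 -> skip
Kept rows: 33 34 36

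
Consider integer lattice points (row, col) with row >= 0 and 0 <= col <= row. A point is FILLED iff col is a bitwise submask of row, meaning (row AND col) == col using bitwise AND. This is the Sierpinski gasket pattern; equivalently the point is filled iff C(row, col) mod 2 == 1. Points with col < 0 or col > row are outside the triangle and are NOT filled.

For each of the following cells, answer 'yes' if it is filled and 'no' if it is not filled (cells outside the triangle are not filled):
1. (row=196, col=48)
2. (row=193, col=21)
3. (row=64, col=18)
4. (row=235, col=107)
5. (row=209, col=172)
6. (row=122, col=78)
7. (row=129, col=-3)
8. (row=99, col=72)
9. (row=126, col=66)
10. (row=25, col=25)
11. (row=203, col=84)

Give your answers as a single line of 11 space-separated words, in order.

Answer: no no no yes no no no no yes yes no

Derivation:
(196,48): row=0b11000100, col=0b110000, row AND col = 0b0 = 0; 0 != 48 -> empty
(193,21): row=0b11000001, col=0b10101, row AND col = 0b1 = 1; 1 != 21 -> empty
(64,18): row=0b1000000, col=0b10010, row AND col = 0b0 = 0; 0 != 18 -> empty
(235,107): row=0b11101011, col=0b1101011, row AND col = 0b1101011 = 107; 107 == 107 -> filled
(209,172): row=0b11010001, col=0b10101100, row AND col = 0b10000000 = 128; 128 != 172 -> empty
(122,78): row=0b1111010, col=0b1001110, row AND col = 0b1001010 = 74; 74 != 78 -> empty
(129,-3): col outside [0, 129] -> not filled
(99,72): row=0b1100011, col=0b1001000, row AND col = 0b1000000 = 64; 64 != 72 -> empty
(126,66): row=0b1111110, col=0b1000010, row AND col = 0b1000010 = 66; 66 == 66 -> filled
(25,25): row=0b11001, col=0b11001, row AND col = 0b11001 = 25; 25 == 25 -> filled
(203,84): row=0b11001011, col=0b1010100, row AND col = 0b1000000 = 64; 64 != 84 -> empty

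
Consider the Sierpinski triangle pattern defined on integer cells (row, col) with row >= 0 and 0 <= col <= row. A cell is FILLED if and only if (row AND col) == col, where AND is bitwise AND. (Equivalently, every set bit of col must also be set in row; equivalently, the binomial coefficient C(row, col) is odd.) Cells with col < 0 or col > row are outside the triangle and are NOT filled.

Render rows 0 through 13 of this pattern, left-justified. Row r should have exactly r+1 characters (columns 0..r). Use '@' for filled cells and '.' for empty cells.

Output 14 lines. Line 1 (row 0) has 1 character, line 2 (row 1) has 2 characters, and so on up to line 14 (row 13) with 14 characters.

r0=0: @
r1=1: @@
r2=10: @.@
r3=11: @@@@
r4=100: @...@
r5=101: @@..@@
r6=110: @.@.@.@
r7=111: @@@@@@@@
r8=1000: @.......@
r9=1001: @@......@@
r10=1010: @.@.....@.@
r11=1011: @@@@....@@@@
r12=1100: @...@...@...@
r13=1101: @@..@@..@@..@@

Answer: @
@@
@.@
@@@@
@...@
@@..@@
@.@.@.@
@@@@@@@@
@.......@
@@......@@
@.@.....@.@
@@@@....@@@@
@...@...@...@
@@..@@..@@..@@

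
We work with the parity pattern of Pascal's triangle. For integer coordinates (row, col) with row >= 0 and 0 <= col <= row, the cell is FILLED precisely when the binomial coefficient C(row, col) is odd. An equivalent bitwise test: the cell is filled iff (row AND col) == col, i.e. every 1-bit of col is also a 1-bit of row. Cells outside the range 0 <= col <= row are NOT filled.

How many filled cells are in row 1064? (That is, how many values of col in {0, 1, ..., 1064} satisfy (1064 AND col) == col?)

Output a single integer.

Answer: 8

Derivation:
1064 in binary = 10000101000
popcount(1064) = number of 1-bits in 10000101000 = 3
A col c satisfies (1064 AND c) == c iff every set bit of c is also set in 1064; each of the 3 set bits of 1064 can independently be on or off in c.
count = 2^3 = 8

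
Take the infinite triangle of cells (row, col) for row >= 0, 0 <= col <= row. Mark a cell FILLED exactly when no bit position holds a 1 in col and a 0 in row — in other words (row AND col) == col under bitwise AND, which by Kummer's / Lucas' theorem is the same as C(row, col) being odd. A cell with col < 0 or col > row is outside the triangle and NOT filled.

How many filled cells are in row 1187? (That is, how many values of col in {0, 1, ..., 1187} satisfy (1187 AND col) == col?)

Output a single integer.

1187 in binary = 10010100011
popcount(1187) = number of 1-bits in 10010100011 = 5
A col c satisfies (1187 AND c) == c iff every set bit of c is also set in 1187; each of the 5 set bits of 1187 can independently be on or off in c.
count = 2^5 = 32

Answer: 32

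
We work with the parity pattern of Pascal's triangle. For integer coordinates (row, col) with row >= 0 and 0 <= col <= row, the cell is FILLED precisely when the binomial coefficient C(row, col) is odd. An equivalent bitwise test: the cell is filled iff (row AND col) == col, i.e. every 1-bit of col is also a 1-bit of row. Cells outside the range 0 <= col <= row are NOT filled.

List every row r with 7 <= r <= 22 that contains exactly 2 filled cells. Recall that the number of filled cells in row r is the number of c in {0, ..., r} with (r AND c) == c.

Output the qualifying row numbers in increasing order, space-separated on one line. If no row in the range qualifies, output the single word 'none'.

Row r has 2^popcount(r) filled cells, so we need popcount(r) = log2(2) = 1.
Scan r = 7..22 and keep those with exactly 1 one-bits:
r=7=111 popcount=3 -> skip
r=8=1000 popcount=1 -> KEEP
r=9=1001 popcount=2 -> skip
r=10=1010 popcount=2 -> skip
r=11=1011 popcount=3 -> skip
r=12=1100 popcount=2 -> skip
r=13=1101 popcount=3 -> skip
r=14=1110 popcount=3 -> skip
r=15=1111 popcount=4 -> skip
r=16=10000 popcount=1 -> KEEP
r=17=10001 popcount=2 -> skip
r=18=10010 popcount=2 -> skip
r=19=10011 popcount=3 -> skip
r=20=10100 popcount=2 -> skip
r=21=10101 popcount=3 -> skip
r=22=10110 popcount=3 -> skip
Kept rows: 8 16

Answer: 8 16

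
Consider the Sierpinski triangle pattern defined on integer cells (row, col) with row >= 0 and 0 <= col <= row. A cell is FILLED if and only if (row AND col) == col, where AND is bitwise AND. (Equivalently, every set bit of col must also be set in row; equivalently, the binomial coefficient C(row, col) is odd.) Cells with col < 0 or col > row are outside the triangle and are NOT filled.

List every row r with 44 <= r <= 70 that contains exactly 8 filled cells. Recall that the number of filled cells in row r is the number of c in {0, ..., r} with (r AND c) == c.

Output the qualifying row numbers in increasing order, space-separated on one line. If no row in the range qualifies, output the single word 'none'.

Row r has 2^popcount(r) filled cells, so we need popcount(r) = log2(8) = 3.
Scan r = 44..70 and keep those with exactly 3 one-bits:
r=44=101100 popcount=3 -> KEEP
r=45=101101 popcount=4 -> skip
r=46=101110 popcount=4 -> skip
r=47=101111 popcount=5 -> skip
r=48=110000 popcount=2 -> skip
r=49=110001 popcount=3 -> KEEP
r=50=110010 popcount=3 -> KEEP
r=51=110011 popcount=4 -> skip
r=52=110100 popcount=3 -> KEEP
r=53=110101 popcount=4 -> skip
r=54=110110 popcount=4 -> skip
r=55=110111 popcount=5 -> skip
r=56=111000 popcount=3 -> KEEP
r=57=111001 popcount=4 -> skip
r=58=111010 popcount=4 -> skip
r=59=111011 popcount=5 -> skip
r=60=111100 popcount=4 -> skip
r=61=111101 popcount=5 -> skip
r=62=111110 popcount=5 -> skip
r=63=111111 popcount=6 -> skip
r=64=1000000 popcount=1 -> skip
r=65=1000001 popcount=2 -> skip
r=66=1000010 popcount=2 -> skip
r=67=1000011 popcount=3 -> KEEP
r=68=1000100 popcount=2 -> skip
r=69=1000101 popcount=3 -> KEEP
r=70=1000110 popcount=3 -> KEEP
Kept rows: 44 49 50 52 56 67 69 70

Answer: 44 49 50 52 56 67 69 70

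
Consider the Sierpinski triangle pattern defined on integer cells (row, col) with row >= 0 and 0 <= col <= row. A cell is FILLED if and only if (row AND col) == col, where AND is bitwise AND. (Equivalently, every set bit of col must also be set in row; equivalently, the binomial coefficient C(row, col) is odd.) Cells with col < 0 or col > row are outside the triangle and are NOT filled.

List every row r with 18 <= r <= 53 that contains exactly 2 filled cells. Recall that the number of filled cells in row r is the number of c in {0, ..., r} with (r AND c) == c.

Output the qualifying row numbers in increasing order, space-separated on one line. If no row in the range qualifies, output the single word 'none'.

Row r has 2^popcount(r) filled cells, so we need popcount(r) = log2(2) = 1.
Scan r = 18..53 and keep those with exactly 1 one-bits:
r=18=10010 popcount=2 -> skip
r=19=10011 popcount=3 -> skip
r=20=10100 popcount=2 -> skip
r=21=10101 popcount=3 -> skip
r=22=10110 popcount=3 -> skip
r=23=10111 popcount=4 -> skip
r=24=11000 popcount=2 -> skip
r=25=11001 popcount=3 -> skip
r=26=11010 popcount=3 -> skip
r=27=11011 popcount=4 -> skip
r=28=11100 popcount=3 -> skip
r=29=11101 popcount=4 -> skip
r=30=11110 popcount=4 -> skip
r=31=11111 popcount=5 -> skip
r=32=100000 popcount=1 -> KEEP
r=33=100001 popcount=2 -> skip
r=34=100010 popcount=2 -> skip
r=35=100011 popcount=3 -> skip
r=36=100100 popcount=2 -> skip
r=37=100101 popcount=3 -> skip
r=38=100110 popcount=3 -> skip
r=39=100111 popcount=4 -> skip
r=40=101000 popcount=2 -> skip
r=41=101001 popcount=3 -> skip
r=42=101010 popcount=3 -> skip
r=43=101011 popcount=4 -> skip
r=44=101100 popcount=3 -> skip
r=45=101101 popcount=4 -> skip
r=46=101110 popcount=4 -> skip
r=47=101111 popcount=5 -> skip
r=48=110000 popcount=2 -> skip
r=49=110001 popcount=3 -> skip
r=50=110010 popcount=3 -> skip
r=51=110011 popcount=4 -> skip
r=52=110100 popcount=3 -> skip
r=53=110101 popcount=4 -> skip
Kept rows: 32

Answer: 32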